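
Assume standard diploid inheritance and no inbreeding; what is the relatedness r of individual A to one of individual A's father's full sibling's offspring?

Each parent–offspring link contributes a factor of 1/2, and independent paths through distinct common ancestors add.
First cousins share one grandparent pair — two paths of length 4: r = 2·(1/2)^4 = 1/8.

0.125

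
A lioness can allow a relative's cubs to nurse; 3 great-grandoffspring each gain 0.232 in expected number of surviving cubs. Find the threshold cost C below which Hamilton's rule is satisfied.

r to a great-grandoffspring = 1/8 (three parent–offspring links: r = (1/2)^3 = 1/8).
Hamilton's rule: n·r·B > C, so the trait is favored while C < n·r·B = 3·0.125·0.232 = 0.087.

0.087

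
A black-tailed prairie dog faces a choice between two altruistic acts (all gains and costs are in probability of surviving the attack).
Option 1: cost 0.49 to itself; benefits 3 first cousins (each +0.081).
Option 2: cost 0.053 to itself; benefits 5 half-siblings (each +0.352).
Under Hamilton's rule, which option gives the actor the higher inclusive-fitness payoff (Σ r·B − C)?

Option 2

Option 1: r to a first cousin = 0.125.
Option 1: Σ r·B − C = (3·0.125·0.081) − 0.49 = -0.459625.
Option 2: r to a half-sibling = 0.25.
Option 2: Σ r·B − C = (5·0.25·0.352) − 0.053 = 0.387.
Option 2 has the higher net inclusive-fitness payoff.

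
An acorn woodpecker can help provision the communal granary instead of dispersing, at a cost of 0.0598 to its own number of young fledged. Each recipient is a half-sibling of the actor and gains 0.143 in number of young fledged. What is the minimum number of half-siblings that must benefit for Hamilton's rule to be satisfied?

2

r to a half-sibling = 0.25 (half-sibs share one parent — one path of length 2: r = (1/2)^2 = 1/4).
Hamilton's rule: n·r·B > C  ⇒  n > C/(r·B) = 0.0598/(0.25·0.143) = 1.673.
The smallest integer exceeding 1.673 is 2.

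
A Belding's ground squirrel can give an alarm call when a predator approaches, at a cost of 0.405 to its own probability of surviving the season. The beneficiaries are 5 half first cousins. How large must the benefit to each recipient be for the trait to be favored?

r to a half first cousin = 0.0625 (half first cousins share one grandparent — one path of length 4: r = (1/2)^4 = 1/16).
Hamilton's rule with n recipients of equal r: n·r·B > C, so B > C/(n·r) = 0.405/(5·0.0625) = 1.296.

1.296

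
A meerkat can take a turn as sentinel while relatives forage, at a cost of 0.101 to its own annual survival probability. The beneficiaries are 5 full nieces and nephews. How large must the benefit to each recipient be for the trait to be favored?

r to a full niece or nephew = 0.25 (full aunt/uncle↔niece/nephew: two paths of length 3 through the shared grandparent pair: r = 2·(1/2)^3 = 1/4).
Hamilton's rule with n recipients of equal r: n·r·B > C, so B > C/(n·r) = 0.101/(5·0.25) = 0.0808.

0.0808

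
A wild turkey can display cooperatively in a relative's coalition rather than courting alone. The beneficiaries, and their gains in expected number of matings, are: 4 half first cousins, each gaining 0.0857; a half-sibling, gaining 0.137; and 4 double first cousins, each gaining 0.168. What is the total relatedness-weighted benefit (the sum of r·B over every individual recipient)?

0.223675

r to a half first cousin = 1/16 (half first cousins share one grandparent — one path of length 4: r = (1/2)^4 = 1/16).
r to a half-sibling = 0.25 (half-sibs share one parent — one path of length 2: r = (1/2)^2 = 1/4).
r to a double first cousin = 1/4 (double first cousins share both grandparent pairs — four paths of length 4: r = 4·(1/2)^4 = 1/4).
Summing one r·B term per recipient: 4·0.0625·0.0857 + 1·0.25·0.137 + 4·0.25·0.168 = 0.223675.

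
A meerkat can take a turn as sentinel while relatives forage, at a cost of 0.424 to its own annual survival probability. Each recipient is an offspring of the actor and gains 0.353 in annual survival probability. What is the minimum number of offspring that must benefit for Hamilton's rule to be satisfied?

3

r to an offspring = 0.5 (one parent–offspring link: r = (1/2)^1 = 1/2).
Hamilton's rule: n·r·B > C  ⇒  n > C/(r·B) = 0.424/(0.5·0.353) = 2.402.
The smallest integer exceeding 2.402 is 3.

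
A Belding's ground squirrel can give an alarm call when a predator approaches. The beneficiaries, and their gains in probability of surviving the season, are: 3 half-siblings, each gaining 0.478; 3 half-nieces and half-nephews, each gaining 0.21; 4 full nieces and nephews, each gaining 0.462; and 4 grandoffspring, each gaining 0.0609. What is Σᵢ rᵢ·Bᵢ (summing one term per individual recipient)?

r to a half-sibling = 1/4 (half-sibs share one parent — one path of length 2: r = (1/2)^2 = 1/4).
r to a half-niece or half-nephew = 0.125 (half-aunt/uncle↔niece/nephew: one path of length 3: r = (1/2)^3 = 1/8).
r to a full niece or nephew = 1/4 (full aunt/uncle↔niece/nephew: two paths of length 3 through the shared grandparent pair: r = 2·(1/2)^3 = 1/4).
r to a grandoffspring = 0.25 (two parent–offspring links: r = (1/2)^2 = 1/4).
Summing one r·B term per recipient: 3·0.25·0.478 + 3·0.125·0.21 + 4·0.25·0.462 + 4·0.25·0.0609 = 0.96015.

0.96015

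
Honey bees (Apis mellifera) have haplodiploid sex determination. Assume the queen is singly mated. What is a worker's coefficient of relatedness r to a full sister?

Haplodiploid full sisters inherit their father's entire haploid genome identically (contributing 1/2) and on average half of their mother's contribution (1/2 · 1/2 = 1/4); r = 1/2 + 1/4 = 3/4.

0.75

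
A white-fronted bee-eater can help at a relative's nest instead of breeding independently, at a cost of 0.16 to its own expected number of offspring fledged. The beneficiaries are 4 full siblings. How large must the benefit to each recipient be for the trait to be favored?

r to a full sibling = 1/2 (full sibs share both parents — two paths of length 2: r = 2·(1/2)^2 = 1/2).
Hamilton's rule with n recipients of equal r: n·r·B > C, so B > C/(n·r) = 0.16/(4·0.5) = 0.08.

0.08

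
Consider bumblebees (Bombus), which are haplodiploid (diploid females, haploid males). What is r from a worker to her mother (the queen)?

One meiotic link between diploid queen and diploid daughter: r = 1/2.

0.5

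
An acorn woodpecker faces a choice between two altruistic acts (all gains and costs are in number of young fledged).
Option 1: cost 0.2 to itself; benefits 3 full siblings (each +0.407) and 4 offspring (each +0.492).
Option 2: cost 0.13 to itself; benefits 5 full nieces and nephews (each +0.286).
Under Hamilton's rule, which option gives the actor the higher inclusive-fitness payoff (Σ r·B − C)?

Option 1

Option 1: r to a full sibling = 0.5.
Option 1: r to an offspring = 0.5.
Option 1: Σ r·B − C = (3·0.5·0.407 + 4·0.5·0.492) − 0.2 = 1.3945.
Option 2: r to a full niece or nephew = 0.25.
Option 2: Σ r·B − C = (5·0.25·0.286) − 0.13 = 0.2275.
Option 1 has the higher net inclusive-fitness payoff.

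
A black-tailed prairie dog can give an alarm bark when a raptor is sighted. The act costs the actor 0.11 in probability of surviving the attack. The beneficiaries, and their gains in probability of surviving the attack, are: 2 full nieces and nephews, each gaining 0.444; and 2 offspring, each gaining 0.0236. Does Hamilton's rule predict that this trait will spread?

Hamilton's rule: the trait is favored when the sum of r·B over every recipient exceeds the actor's cost C.
r to a full niece or nephew = 0.25 (full aunt/uncle↔niece/nephew: two paths of length 3 through the shared grandparent pair: r = 2·(1/2)^3 = 1/4).
r to an offspring = 1/2 (one parent–offspring link: r = (1/2)^1 = 1/2).
Summing one r·B term per recipient: 2·0.25·0.444 + 2·0.5·0.0236 = 0.2456.
0.2456 > 0.11: the indirect benefit exceeds the cost.

Yes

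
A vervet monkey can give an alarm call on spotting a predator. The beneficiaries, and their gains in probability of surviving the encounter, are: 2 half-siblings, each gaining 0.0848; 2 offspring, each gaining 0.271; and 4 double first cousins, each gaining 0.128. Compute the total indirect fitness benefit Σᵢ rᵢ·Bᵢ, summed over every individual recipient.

0.4414

r to a half-sibling = 1/4 (half-sibs share one parent — one path of length 2: r = (1/2)^2 = 1/4).
r to an offspring = 0.5 (one parent–offspring link: r = (1/2)^1 = 1/2).
r to a double first cousin = 1/4 (double first cousins share both grandparent pairs — four paths of length 4: r = 4·(1/2)^4 = 1/4).
Summing one r·B term per recipient: 2·0.25·0.0848 + 2·0.5·0.271 + 4·0.25·0.128 = 0.4414.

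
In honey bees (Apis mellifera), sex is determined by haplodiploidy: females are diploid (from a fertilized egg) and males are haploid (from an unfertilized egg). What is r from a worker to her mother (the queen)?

One meiotic link between diploid queen and diploid daughter: r = 1/2.

0.5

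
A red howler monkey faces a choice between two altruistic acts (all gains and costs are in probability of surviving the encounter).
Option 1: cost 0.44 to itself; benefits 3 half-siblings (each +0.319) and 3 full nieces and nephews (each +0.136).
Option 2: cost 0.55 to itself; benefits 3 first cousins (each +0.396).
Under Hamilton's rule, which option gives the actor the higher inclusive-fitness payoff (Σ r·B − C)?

Option 1: r to a half-sibling = 0.25.
Option 1: r to a full niece or nephew = 0.25.
Option 1: Σ r·B − C = (3·0.25·0.319 + 3·0.25·0.136) − 0.44 = -0.09875.
Option 2: r to a first cousin = 0.125.
Option 2: Σ r·B − C = (3·0.125·0.396) − 0.55 = -0.4015.
Option 1 has the higher net inclusive-fitness payoff.

Option 1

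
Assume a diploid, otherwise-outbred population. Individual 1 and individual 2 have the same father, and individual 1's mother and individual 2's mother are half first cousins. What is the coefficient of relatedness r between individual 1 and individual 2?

0.265625

With two independent routes of shared ancestry, r is the sum of the two contributions.
Individual 1 and individual 2 are related in two ways: half-sibs through their shared father (r = 1/4) and half second cousins through their mothers (r = 1/64).
r = 1/4 + 1/64 = 0.265625.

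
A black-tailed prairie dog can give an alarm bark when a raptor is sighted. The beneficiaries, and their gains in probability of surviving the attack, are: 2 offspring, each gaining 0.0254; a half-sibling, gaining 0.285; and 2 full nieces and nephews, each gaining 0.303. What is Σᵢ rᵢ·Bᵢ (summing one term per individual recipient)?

0.24815

r to an offspring = 1/2 (one parent–offspring link: r = (1/2)^1 = 1/2).
r to a half-sibling = 0.25 (half-sibs share one parent — one path of length 2: r = (1/2)^2 = 1/4).
r to a full niece or nephew = 1/4 (full aunt/uncle↔niece/nephew: two paths of length 3 through the shared grandparent pair: r = 2·(1/2)^3 = 1/4).
Summing one r·B term per recipient: 2·0.5·0.0254 + 1·0.25·0.285 + 2·0.25·0.303 = 0.24815.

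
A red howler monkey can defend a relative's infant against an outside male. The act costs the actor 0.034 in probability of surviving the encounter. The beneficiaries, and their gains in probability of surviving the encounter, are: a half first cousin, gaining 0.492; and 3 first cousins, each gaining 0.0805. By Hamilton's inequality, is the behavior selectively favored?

Yes

Hamilton's rule: the trait is favored when the sum of r·B over every recipient exceeds the actor's cost C.
r to a half first cousin = 1/16 (half first cousins share one grandparent — one path of length 4: r = (1/2)^4 = 1/16).
r to a first cousin = 1/8 (first cousins share one grandparent pair — two paths of length 4: r = 2·(1/2)^4 = 1/8).
Summing one r·B term per recipient: 1·0.0625·0.492 + 3·0.125·0.0805 = 0.0609375.
0.0609375 > 0.034: the indirect benefit exceeds the cost.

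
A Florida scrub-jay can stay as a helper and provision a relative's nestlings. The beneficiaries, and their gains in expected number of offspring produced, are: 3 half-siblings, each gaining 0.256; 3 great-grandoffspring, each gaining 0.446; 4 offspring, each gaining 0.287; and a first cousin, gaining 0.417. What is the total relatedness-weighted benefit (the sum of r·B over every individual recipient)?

0.985375

r to a half-sibling = 0.25 (half-sibs share one parent — one path of length 2: r = (1/2)^2 = 1/4).
r to a great-grandoffspring = 0.125 (three parent–offspring links: r = (1/2)^3 = 1/8).
r to an offspring = 1/2 (one parent–offspring link: r = (1/2)^1 = 1/2).
r to a first cousin = 1/8 (first cousins share one grandparent pair — two paths of length 4: r = 2·(1/2)^4 = 1/8).
Summing one r·B term per recipient: 3·0.25·0.256 + 3·0.125·0.446 + 4·0.5·0.287 + 1·0.125·0.417 = 0.985375.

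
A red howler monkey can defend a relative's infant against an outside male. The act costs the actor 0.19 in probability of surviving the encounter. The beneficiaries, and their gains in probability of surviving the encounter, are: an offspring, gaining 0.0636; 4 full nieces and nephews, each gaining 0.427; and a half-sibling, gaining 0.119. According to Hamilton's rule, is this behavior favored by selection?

Hamilton's rule: the trait is favored when the sum of r·B over every recipient exceeds the actor's cost C.
r to an offspring = 0.5 (one parent–offspring link: r = (1/2)^1 = 1/2).
r to a full niece or nephew = 1/4 (full aunt/uncle↔niece/nephew: two paths of length 3 through the shared grandparent pair: r = 2·(1/2)^3 = 1/4).
r to a half-sibling = 0.25 (half-sibs share one parent — one path of length 2: r = (1/2)^2 = 1/4).
Summing one r·B term per recipient: 1·0.5·0.0636 + 4·0.25·0.427 + 1·0.25·0.119 = 0.48855.
0.48855 > 0.19: the indirect benefit exceeds the cost.

Yes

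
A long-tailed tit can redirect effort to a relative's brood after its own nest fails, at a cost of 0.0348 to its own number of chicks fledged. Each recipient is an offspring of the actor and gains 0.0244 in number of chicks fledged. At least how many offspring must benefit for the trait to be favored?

3

r to an offspring = 1/2 (one parent–offspring link: r = (1/2)^1 = 1/2).
Hamilton's rule: n·r·B > C  ⇒  n > C/(r·B) = 0.0348/(0.5·0.0244) = 2.852.
The smallest integer exceeding 2.852 is 3.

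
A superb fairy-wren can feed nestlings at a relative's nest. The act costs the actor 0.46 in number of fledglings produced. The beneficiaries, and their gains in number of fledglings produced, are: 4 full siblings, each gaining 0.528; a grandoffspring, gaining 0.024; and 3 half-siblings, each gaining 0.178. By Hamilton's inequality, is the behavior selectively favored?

Hamilton's rule: the trait is favored when the sum of r·B over every recipient exceeds the actor's cost C.
r to a full sibling = 1/2 (full sibs share both parents — two paths of length 2: r = 2·(1/2)^2 = 1/2).
r to a grandoffspring = 1/4 (two parent–offspring links: r = (1/2)^2 = 1/4).
r to a half-sibling = 0.25 (half-sibs share one parent — one path of length 2: r = (1/2)^2 = 1/4).
Summing one r·B term per recipient: 4·0.5·0.528 + 1·0.25·0.024 + 3·0.25·0.178 = 1.1955.
1.1955 > 0.46: the indirect benefit exceeds the cost.

Yes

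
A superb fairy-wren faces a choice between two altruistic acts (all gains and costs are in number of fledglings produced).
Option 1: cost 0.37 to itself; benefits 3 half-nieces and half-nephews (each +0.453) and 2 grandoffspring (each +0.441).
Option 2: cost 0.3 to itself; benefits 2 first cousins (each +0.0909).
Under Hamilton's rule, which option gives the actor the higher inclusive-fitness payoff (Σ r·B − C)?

Option 1

Option 1: r to a half-niece or half-nephew = 0.125.
Option 1: r to a grandoffspring = 0.25.
Option 1: Σ r·B − C = (3·0.125·0.453 + 2·0.25·0.441) − 0.37 = 0.020375.
Option 2: r to a first cousin = 0.125.
Option 2: Σ r·B − C = (2·0.125·0.0909) − 0.3 = -0.277275.
Option 1 has the higher net inclusive-fitness payoff.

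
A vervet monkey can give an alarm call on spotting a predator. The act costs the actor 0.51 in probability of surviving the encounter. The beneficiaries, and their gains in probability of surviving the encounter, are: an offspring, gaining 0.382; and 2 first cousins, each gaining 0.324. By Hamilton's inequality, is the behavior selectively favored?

No

Hamilton's rule: the trait is favored when the sum of r·B over every recipient exceeds the actor's cost C.
r to an offspring = 0.5 (one parent–offspring link: r = (1/2)^1 = 1/2).
r to a first cousin = 1/8 (first cousins share one grandparent pair — two paths of length 4: r = 2·(1/2)^4 = 1/8).
Summing one r·B term per recipient: 1·0.5·0.382 + 2·0.125·0.324 = 0.272.
0.272 < 0.51: the indirect benefit is less than the cost.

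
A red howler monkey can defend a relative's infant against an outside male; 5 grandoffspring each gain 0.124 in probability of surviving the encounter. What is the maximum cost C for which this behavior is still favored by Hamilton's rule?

r to a grandoffspring = 0.25 (two parent–offspring links: r = (1/2)^2 = 1/4).
Hamilton's rule: n·r·B > C, so the trait is favored while C < n·r·B = 5·0.25·0.124 = 0.155.

0.155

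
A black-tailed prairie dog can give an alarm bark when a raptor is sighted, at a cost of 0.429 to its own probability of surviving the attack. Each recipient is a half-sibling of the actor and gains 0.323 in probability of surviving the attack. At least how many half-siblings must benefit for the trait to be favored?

r to a half-sibling = 1/4 (half-sibs share one parent — one path of length 2: r = (1/2)^2 = 1/4).
Hamilton's rule: n·r·B > C  ⇒  n > C/(r·B) = 0.429/(0.25·0.323) = 5.313.
The smallest integer exceeding 5.313 is 6.

6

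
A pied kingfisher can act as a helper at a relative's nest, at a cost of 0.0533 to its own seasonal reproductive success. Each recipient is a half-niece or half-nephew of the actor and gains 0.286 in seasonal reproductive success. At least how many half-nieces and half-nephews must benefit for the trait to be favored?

r to a half-niece or half-nephew = 0.125 (half-aunt/uncle↔niece/nephew: one path of length 3: r = (1/2)^3 = 1/8).
Hamilton's rule: n·r·B > C  ⇒  n > C/(r·B) = 0.0533/(0.125·0.286) = 1.491.
The smallest integer exceeding 1.491 is 2.

2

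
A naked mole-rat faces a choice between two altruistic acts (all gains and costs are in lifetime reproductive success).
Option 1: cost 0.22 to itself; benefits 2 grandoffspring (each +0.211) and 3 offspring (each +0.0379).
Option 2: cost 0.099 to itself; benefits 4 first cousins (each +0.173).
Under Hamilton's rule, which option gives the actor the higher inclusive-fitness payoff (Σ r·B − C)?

Option 1: r to a grandoffspring = 0.25.
Option 1: r to an offspring = 0.5.
Option 1: Σ r·B − C = (2·0.25·0.211 + 3·0.5·0.0379) − 0.22 = -0.05765.
Option 2: r to a first cousin = 0.125.
Option 2: Σ r·B − C = (4·0.125·0.173) − 0.099 = -0.0125.
Option 2 has the higher net inclusive-fitness payoff.

Option 2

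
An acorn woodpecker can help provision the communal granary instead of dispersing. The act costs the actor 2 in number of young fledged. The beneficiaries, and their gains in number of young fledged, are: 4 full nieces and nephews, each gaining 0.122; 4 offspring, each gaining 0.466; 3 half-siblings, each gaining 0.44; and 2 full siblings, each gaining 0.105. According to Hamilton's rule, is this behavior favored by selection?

No

Hamilton's rule: the trait is favored when the sum of r·B over every recipient exceeds the actor's cost C.
r to a full niece or nephew = 1/4 (full aunt/uncle↔niece/nephew: two paths of length 3 through the shared grandparent pair: r = 2·(1/2)^3 = 1/4).
r to an offspring = 1/2 (one parent–offspring link: r = (1/2)^1 = 1/2).
r to a half-sibling = 1/4 (half-sibs share one parent — one path of length 2: r = (1/2)^2 = 1/4).
r to a full sibling = 0.5 (full sibs share both parents — two paths of length 2: r = 2·(1/2)^2 = 1/2).
Summing one r·B term per recipient: 4·0.25·0.122 + 4·0.5·0.466 + 3·0.25·0.44 + 2·0.5·0.105 = 1.489.
1.489 < 2: the indirect benefit is less than the cost.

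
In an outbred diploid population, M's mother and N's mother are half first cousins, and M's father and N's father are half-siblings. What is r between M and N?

0.078125

Independent pedigree routes through distinct common ancestors add.
M and N are related in two ways: half second cousins through their mothers (r = 1/64) and half first cousins through their fathers (r = 1/16).
r = 1/64 + 1/16 = 0.078125.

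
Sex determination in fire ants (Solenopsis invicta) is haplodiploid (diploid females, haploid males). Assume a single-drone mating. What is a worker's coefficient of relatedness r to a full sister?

Haplodiploid full sisters inherit their father's entire haploid genome identically (contributing 1/2) and on average half of their mother's contribution (1/2 · 1/2 = 1/4); r = 1/2 + 1/4 = 3/4.

0.75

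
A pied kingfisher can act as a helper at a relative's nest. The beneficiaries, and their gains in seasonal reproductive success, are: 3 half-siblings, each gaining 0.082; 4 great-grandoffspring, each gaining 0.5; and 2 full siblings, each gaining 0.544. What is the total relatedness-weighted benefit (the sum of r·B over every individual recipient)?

0.8555

r to a half-sibling = 0.25 (half-sibs share one parent — one path of length 2: r = (1/2)^2 = 1/4).
r to a great-grandoffspring = 1/8 (three parent–offspring links: r = (1/2)^3 = 1/8).
r to a full sibling = 0.5 (full sibs share both parents — two paths of length 2: r = 2·(1/2)^2 = 1/2).
Summing one r·B term per recipient: 3·0.25·0.082 + 4·0.125·0.5 + 2·0.5·0.544 = 0.8555.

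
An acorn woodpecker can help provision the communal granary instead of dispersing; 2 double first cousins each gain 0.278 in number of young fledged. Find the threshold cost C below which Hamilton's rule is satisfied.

0.139

r to a double first cousin = 1/4 (double first cousins share both grandparent pairs — four paths of length 4: r = 4·(1/2)^4 = 1/4).
Hamilton's rule: n·r·B > C, so the trait is favored while C < n·r·B = 2·0.25·0.278 = 0.139.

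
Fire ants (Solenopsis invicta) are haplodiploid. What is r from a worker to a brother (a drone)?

0.25

Her haploid brother carries none of their father's genes and a random half of their mother's genome; that half matches the maternal half of her own genome with probability 1/2: r = 1/2 · 1/2 = 1/4.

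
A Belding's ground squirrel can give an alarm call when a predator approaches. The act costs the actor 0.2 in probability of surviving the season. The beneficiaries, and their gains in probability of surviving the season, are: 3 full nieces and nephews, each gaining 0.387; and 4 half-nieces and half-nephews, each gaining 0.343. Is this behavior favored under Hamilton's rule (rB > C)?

Hamilton's rule: the trait is favored when the sum of r·B over every recipient exceeds the actor's cost C.
r to a full niece or nephew = 0.25 (full aunt/uncle↔niece/nephew: two paths of length 3 through the shared grandparent pair: r = 2·(1/2)^3 = 1/4).
r to a half-niece or half-nephew = 1/8 (half-aunt/uncle↔niece/nephew: one path of length 3: r = (1/2)^3 = 1/8).
Summing one r·B term per recipient: 3·0.25·0.387 + 4·0.125·0.343 = 0.46175.
0.46175 > 0.2: the indirect benefit exceeds the cost.

Yes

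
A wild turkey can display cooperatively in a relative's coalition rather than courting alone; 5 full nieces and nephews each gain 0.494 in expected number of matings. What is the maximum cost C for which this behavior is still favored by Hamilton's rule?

0.6175

r to a full niece or nephew = 0.25 (full aunt/uncle↔niece/nephew: two paths of length 3 through the shared grandparent pair: r = 2·(1/2)^3 = 1/4).
Hamilton's rule: n·r·B > C, so the trait is favored while C < n·r·B = 5·0.25·0.494 = 0.6175.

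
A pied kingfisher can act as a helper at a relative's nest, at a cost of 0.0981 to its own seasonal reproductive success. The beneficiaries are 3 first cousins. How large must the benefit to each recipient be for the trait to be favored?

0.2616

r to a first cousin = 0.125 (first cousins share one grandparent pair — two paths of length 4: r = 2·(1/2)^4 = 1/8).
Hamilton's rule with n recipients of equal r: n·r·B > C, so B > C/(n·r) = 0.0981/(3·0.125) = 0.2616.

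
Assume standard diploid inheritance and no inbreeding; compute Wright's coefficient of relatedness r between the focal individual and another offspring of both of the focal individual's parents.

0.5

Each parent–offspring link contributes a factor of 1/2, and independent paths through distinct common ancestors add.
Full sibs share both parents — two paths of length 2: r = 2·(1/2)^2 = 1/2.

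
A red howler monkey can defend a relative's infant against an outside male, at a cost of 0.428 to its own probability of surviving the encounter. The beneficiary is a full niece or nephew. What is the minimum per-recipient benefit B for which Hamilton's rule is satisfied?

r to a full niece or nephew = 1/4 (full aunt/uncle↔niece/nephew: two paths of length 3 through the shared grandparent pair: r = 2·(1/2)^3 = 1/4).
Hamilton's rule with n recipients of equal r: n·r·B > C, so B > C/(n·r) = 0.428/(1·0.25) = 1.712.

1.712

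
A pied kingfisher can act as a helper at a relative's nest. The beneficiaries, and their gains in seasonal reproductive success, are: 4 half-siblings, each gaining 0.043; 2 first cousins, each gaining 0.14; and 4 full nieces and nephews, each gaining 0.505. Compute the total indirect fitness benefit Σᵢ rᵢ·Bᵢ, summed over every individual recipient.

r to a half-sibling = 1/4 (half-sibs share one parent — one path of length 2: r = (1/2)^2 = 1/4).
r to a first cousin = 1/8 (first cousins share one grandparent pair — two paths of length 4: r = 2·(1/2)^4 = 1/8).
r to a full niece or nephew = 0.25 (full aunt/uncle↔niece/nephew: two paths of length 3 through the shared grandparent pair: r = 2·(1/2)^3 = 1/4).
Summing one r·B term per recipient: 4·0.25·0.043 + 2·0.125·0.14 + 4·0.25·0.505 = 0.583.

0.583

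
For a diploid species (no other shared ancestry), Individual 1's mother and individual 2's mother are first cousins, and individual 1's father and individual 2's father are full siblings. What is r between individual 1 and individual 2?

Relatedness sums over independent paths through distinct common ancestors.
Individual 1 and individual 2 are related in two ways: second cousins through their mothers (r = 1/32) and first cousins through their fathers (r = 1/8).
r = 1/32 + 1/8 = 0.15625.

0.15625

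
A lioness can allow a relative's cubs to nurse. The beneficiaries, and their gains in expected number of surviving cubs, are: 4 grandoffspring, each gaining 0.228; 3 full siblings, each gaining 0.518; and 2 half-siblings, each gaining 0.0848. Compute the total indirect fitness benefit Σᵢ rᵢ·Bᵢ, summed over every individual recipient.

1.0474

r to a grandoffspring = 0.25 (two parent–offspring links: r = (1/2)^2 = 1/4).
r to a full sibling = 0.5 (full sibs share both parents — two paths of length 2: r = 2·(1/2)^2 = 1/2).
r to a half-sibling = 0.25 (half-sibs share one parent — one path of length 2: r = (1/2)^2 = 1/4).
Summing one r·B term per recipient: 4·0.25·0.228 + 3·0.5·0.518 + 2·0.25·0.0848 = 1.0474.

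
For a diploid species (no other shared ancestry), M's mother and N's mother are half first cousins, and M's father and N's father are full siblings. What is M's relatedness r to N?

0.140625

Wright's path rule: contributions from independent ancestry routes add.
M and N are related in two ways: half second cousins through their mothers (r = 1/64) and first cousins through their fathers (r = 1/8).
r = 1/64 + 1/8 = 0.140625.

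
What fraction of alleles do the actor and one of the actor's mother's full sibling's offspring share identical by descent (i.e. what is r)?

Each parent–offspring link contributes a factor of 1/2, and independent paths through distinct common ancestors add.
First cousins share one grandparent pair — two paths of length 4: r = 2·(1/2)^4 = 1/8.

0.125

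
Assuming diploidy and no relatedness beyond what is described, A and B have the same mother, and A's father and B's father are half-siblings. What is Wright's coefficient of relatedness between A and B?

0.3125

With two independent routes of shared ancestry, r is the sum of the two contributions.
A and B are related in two ways: half-sibs through their shared mother (r = 1/4) and half first cousins through their fathers (r = 1/16).
r = 1/4 + 1/16 = 5/16 = 0.3125.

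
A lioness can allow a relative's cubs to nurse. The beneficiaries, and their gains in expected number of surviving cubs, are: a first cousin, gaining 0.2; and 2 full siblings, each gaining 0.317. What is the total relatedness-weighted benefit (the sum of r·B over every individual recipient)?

r to a first cousin = 0.125 (first cousins share one grandparent pair — two paths of length 4: r = 2·(1/2)^4 = 1/8).
r to a full sibling = 0.5 (full sibs share both parents — two paths of length 2: r = 2·(1/2)^2 = 1/2).
Summing one r·B term per recipient: 1·0.125·0.2 + 2·0.5·0.317 = 0.342.

0.342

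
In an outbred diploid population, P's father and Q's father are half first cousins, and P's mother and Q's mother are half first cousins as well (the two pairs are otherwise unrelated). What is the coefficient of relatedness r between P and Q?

With two independent routes of shared ancestry, r is the sum of the two contributions.
P and Q are related in two ways: half second cousins through their fathers (r = 1/64) and half second cousins through their mothers (r = 1/64).
r = 1/64 + 1/64 = 1/32 = 0.03125.

0.03125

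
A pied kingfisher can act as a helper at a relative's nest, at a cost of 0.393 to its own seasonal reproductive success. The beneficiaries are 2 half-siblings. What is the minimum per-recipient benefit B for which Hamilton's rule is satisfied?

0.786

r to a half-sibling = 0.25 (half-sibs share one parent — one path of length 2: r = (1/2)^2 = 1/4).
Hamilton's rule with n recipients of equal r: n·r·B > C, so B > C/(n·r) = 0.393/(2·0.25) = 0.786.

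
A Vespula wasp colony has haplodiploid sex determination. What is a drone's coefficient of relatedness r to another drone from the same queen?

0.5

Haploid brothers each carry a random half of the queen's diploid genome, so on average they share half: r = 1/2.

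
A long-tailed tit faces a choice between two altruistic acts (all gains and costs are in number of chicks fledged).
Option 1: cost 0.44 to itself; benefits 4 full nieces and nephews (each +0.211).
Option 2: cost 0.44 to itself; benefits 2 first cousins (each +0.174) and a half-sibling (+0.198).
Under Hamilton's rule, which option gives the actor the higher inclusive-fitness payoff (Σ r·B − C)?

Option 1: r to a full niece or nephew = 0.25.
Option 1: Σ r·B − C = (4·0.25·0.211) − 0.44 = -0.229.
Option 2: r to a first cousin = 0.125.
Option 2: r to a half-sibling = 0.25.
Option 2: Σ r·B − C = (2·0.125·0.174 + 1·0.25·0.198) − 0.44 = -0.347.
Option 1 has the higher net inclusive-fitness payoff.

Option 1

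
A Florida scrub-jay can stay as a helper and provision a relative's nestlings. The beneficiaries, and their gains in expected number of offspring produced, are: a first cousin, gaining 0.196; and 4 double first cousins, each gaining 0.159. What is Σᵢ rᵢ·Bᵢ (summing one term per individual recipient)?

r to a first cousin = 0.125 (first cousins share one grandparent pair — two paths of length 4: r = 2·(1/2)^4 = 1/8).
r to a double first cousin = 1/4 (double first cousins share both grandparent pairs — four paths of length 4: r = 4·(1/2)^4 = 1/4).
Summing one r·B term per recipient: 1·0.125·0.196 + 4·0.25·0.159 = 0.1835.

0.1835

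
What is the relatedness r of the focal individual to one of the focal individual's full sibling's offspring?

Each parent–offspring link contributes a factor of 1/2, and independent paths through distinct common ancestors add.
Full aunt/uncle↔niece/nephew: two paths of length 3 through the shared grandparent pair: r = 2·(1/2)^3 = 1/4.

0.25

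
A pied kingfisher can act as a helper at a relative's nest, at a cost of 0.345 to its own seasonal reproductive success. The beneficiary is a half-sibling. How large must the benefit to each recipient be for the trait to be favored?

r to a half-sibling = 0.25 (half-sibs share one parent — one path of length 2: r = (1/2)^2 = 1/4).
Hamilton's rule with n recipients of equal r: n·r·B > C, so B > C/(n·r) = 0.345/(1·0.25) = 1.38.

1.38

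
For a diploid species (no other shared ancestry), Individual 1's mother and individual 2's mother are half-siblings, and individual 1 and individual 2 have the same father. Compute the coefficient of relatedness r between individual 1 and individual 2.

Relatedness sums over independent paths through distinct common ancestors.
Individual 1 and individual 2 are related in two ways: half first cousins through their mothers (r = 1/16) and half-sibs through their shared father (r = 1/4).
r = 1/16 + 1/4 = 0.3125.

0.3125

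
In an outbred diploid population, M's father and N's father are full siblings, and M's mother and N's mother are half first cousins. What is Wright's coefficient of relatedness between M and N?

0.140625

Independent pedigree routes through distinct common ancestors add.
M and N are related in two ways: first cousins through their fathers (r = 1/8) and half second cousins through their mothers (r = 1/64).
r = 1/8 + 1/64 = 9/64 = 0.140625.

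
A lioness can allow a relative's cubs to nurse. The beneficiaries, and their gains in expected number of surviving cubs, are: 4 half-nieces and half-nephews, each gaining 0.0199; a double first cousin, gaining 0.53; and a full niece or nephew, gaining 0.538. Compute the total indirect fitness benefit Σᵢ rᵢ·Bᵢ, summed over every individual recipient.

0.27695

r to a half-niece or half-nephew = 1/8 (half-aunt/uncle↔niece/nephew: one path of length 3: r = (1/2)^3 = 1/8).
r to a double first cousin = 0.25 (double first cousins share both grandparent pairs — four paths of length 4: r = 4·(1/2)^4 = 1/4).
r to a full niece or nephew = 0.25 (full aunt/uncle↔niece/nephew: two paths of length 3 through the shared grandparent pair: r = 2·(1/2)^3 = 1/4).
Summing one r·B term per recipient: 4·0.125·0.0199 + 1·0.25·0.53 + 1·0.25·0.538 = 0.27695.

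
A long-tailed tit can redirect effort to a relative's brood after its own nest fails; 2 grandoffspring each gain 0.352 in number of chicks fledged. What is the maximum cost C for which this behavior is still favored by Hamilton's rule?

0.176

r to a grandoffspring = 1/4 (two parent–offspring links: r = (1/2)^2 = 1/4).
Hamilton's rule: n·r·B > C, so the trait is favored while C < n·r·B = 2·0.25·0.352 = 0.176.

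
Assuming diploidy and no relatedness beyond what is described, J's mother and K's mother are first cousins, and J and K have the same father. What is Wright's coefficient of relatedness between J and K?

Independent pedigree routes through distinct common ancestors add.
J and K are related in two ways: second cousins through their mothers (r = 1/32) and half-sibs through their shared father (r = 1/4).
r = 1/32 + 1/4 = 9/32 = 0.28125.

0.28125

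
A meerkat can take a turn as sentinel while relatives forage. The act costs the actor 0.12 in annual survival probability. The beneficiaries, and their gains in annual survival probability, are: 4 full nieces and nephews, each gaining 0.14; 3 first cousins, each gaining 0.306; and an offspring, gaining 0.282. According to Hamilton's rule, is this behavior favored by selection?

Yes

Hamilton's rule: the trait is favored when the sum of r·B over every recipient exceeds the actor's cost C.
r to a full niece or nephew = 1/4 (full aunt/uncle↔niece/nephew: two paths of length 3 through the shared grandparent pair: r = 2·(1/2)^3 = 1/4).
r to a first cousin = 1/8 (first cousins share one grandparent pair — two paths of length 4: r = 2·(1/2)^4 = 1/8).
r to an offspring = 1/2 (one parent–offspring link: r = (1/2)^1 = 1/2).
Summing one r·B term per recipient: 4·0.25·0.14 + 3·0.125·0.306 + 1·0.5·0.282 = 0.39575.
0.39575 > 0.12: the indirect benefit exceeds the cost.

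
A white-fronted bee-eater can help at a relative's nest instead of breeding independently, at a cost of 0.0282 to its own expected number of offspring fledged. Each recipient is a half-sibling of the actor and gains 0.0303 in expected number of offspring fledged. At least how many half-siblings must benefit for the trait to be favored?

4

r to a half-sibling = 1/4 (half-sibs share one parent — one path of length 2: r = (1/2)^2 = 1/4).
Hamilton's rule: n·r·B > C  ⇒  n > C/(r·B) = 0.0282/(0.25·0.0303) = 3.723.
The smallest integer exceeding 3.723 is 4.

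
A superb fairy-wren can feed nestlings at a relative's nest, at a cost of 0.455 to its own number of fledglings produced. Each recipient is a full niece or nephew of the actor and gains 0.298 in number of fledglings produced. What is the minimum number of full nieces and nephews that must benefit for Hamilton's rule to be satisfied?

r to a full niece or nephew = 0.25 (full aunt/uncle↔niece/nephew: two paths of length 3 through the shared grandparent pair: r = 2·(1/2)^3 = 1/4).
Hamilton's rule: n·r·B > C  ⇒  n > C/(r·B) = 0.455/(0.25·0.298) = 6.107.
The smallest integer exceeding 6.107 is 7.

7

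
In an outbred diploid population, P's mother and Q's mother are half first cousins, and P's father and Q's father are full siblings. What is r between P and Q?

Relatedness sums over independent paths through distinct common ancestors.
P and Q are related in two ways: half second cousins through their mothers (r = 1/64) and first cousins through their fathers (r = 1/8).
r = 1/64 + 1/8 = 9/64 = 0.140625.

0.140625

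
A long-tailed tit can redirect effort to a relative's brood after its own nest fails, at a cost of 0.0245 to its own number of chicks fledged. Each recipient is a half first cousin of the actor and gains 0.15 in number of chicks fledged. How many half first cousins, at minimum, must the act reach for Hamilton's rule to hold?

r to a half first cousin = 0.0625 (half first cousins share one grandparent — one path of length 4: r = (1/2)^4 = 1/16).
Hamilton's rule: n·r·B > C  ⇒  n > C/(r·B) = 0.0245/(0.0625·0.15) = 2.613.
The smallest integer exceeding 2.613 is 3.

3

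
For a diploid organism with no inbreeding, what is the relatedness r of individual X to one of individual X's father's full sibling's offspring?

Each parent–offspring link contributes a factor of 1/2, and independent paths through distinct common ancestors add.
First cousins share one grandparent pair — two paths of length 4: r = 2·(1/2)^4 = 1/8.

0.125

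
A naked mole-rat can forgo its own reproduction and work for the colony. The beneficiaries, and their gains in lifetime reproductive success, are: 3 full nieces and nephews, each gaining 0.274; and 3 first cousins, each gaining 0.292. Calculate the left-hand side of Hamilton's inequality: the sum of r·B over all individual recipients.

0.315

r to a full niece or nephew = 1/4 (full aunt/uncle↔niece/nephew: two paths of length 3 through the shared grandparent pair: r = 2·(1/2)^3 = 1/4).
r to a first cousin = 0.125 (first cousins share one grandparent pair — two paths of length 4: r = 2·(1/2)^4 = 1/8).
Summing one r·B term per recipient: 3·0.25·0.274 + 3·0.125·0.292 = 0.315.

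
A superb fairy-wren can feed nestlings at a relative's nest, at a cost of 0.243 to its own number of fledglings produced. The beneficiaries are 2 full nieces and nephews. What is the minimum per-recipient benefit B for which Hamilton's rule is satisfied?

r to a full niece or nephew = 1/4 (full aunt/uncle↔niece/nephew: two paths of length 3 through the shared grandparent pair: r = 2·(1/2)^3 = 1/4).
Hamilton's rule with n recipients of equal r: n·r·B > C, so B > C/(n·r) = 0.243/(2·0.25) = 0.486.

0.486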